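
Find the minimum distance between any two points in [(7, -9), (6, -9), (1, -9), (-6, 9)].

Computing all pairwise distances among 4 points:

d((7, -9), (6, -9)) = 1.0 <-- minimum
d((7, -9), (1, -9)) = 6.0
d((7, -9), (-6, 9)) = 22.2036
d((6, -9), (1, -9)) = 5.0
d((6, -9), (-6, 9)) = 21.6333
d((1, -9), (-6, 9)) = 19.3132

Closest pair: (7, -9) and (6, -9) with distance 1.0

The closest pair is (7, -9) and (6, -9) with Euclidean distance 1.0. For 4 points, brute-force pairwise comparison is shown above. For large n, the divide-and-conquer algorithm (sort by x, recurse on halves, check the dividing strip) achieves O(n log n).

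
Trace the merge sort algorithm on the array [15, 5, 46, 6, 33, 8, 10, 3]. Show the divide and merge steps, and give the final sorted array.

Merge sort trace:

Split: [15, 5, 46, 6, 33, 8, 10, 3] -> [15, 5, 46, 6] and [33, 8, 10, 3]
  Split: [15, 5, 46, 6] -> [15, 5] and [46, 6]
    Split: [15, 5] -> [15] and [5]
    Merge: [15] + [5] -> [5, 15]
    Split: [46, 6] -> [46] and [6]
    Merge: [46] + [6] -> [6, 46]
  Merge: [5, 15] + [6, 46] -> [5, 6, 15, 46]
  Split: [33, 8, 10, 3] -> [33, 8] and [10, 3]
    Split: [33, 8] -> [33] and [8]
    Merge: [33] + [8] -> [8, 33]
    Split: [10, 3] -> [10] and [3]
    Merge: [10] + [3] -> [3, 10]
  Merge: [8, 33] + [3, 10] -> [3, 8, 10, 33]
Merge: [5, 6, 15, 46] + [3, 8, 10, 33] -> [3, 5, 6, 8, 10, 15, 33, 46]

Final sorted array: [3, 5, 6, 8, 10, 15, 33, 46]

The merge sort proceeds by recursively splitting the array and merging sorted halves.
After all merges, the sorted array is [3, 5, 6, 8, 10, 15, 33, 46].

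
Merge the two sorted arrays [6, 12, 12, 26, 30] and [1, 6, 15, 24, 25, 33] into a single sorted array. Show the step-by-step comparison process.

Merging process:

Compare 6 vs 1: take 1 from right. Merged: [1]
Compare 6 vs 6: take 6 from left. Merged: [1, 6]
Compare 12 vs 6: take 6 from right. Merged: [1, 6, 6]
Compare 12 vs 15: take 12 from left. Merged: [1, 6, 6, 12]
Compare 12 vs 15: take 12 from left. Merged: [1, 6, 6, 12, 12]
Compare 26 vs 15: take 15 from right. Merged: [1, 6, 6, 12, 12, 15]
Compare 26 vs 24: take 24 from right. Merged: [1, 6, 6, 12, 12, 15, 24]
Compare 26 vs 25: take 25 from right. Merged: [1, 6, 6, 12, 12, 15, 24, 25]
Compare 26 vs 33: take 26 from left. Merged: [1, 6, 6, 12, 12, 15, 24, 25, 26]
Compare 30 vs 33: take 30 from left. Merged: [1, 6, 6, 12, 12, 15, 24, 25, 26, 30]
Append remaining from right: [33]. Merged: [1, 6, 6, 12, 12, 15, 24, 25, 26, 30, 33]

Final merged array: [1, 6, 6, 12, 12, 15, 24, 25, 26, 30, 33]
Total comparisons: 10

The merged array is [1, 6, 6, 12, 12, 15, 24, 25, 26, 30, 33], requiring 10 comparisons. The merge step runs in O(n) time where n is the total number of elements.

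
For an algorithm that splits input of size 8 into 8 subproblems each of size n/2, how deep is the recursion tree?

For divide and conquer with division factor 2:

Problem sizes at each level:
Level 0: 8
Level 1: 4
Level 2: 2
Level 3: 1

The root is level 0 and the size-1 base case is level 3 (the tree spans levels 0 through 3, i.e. 4 levels counting the root), so the depth is the number of divisions: log_2(8) = 3

The recursion tree depth is log_2(8) = 3. At each level, the problem size is divided by 2, so it takes 3 divisions to reduce to a base case of size 1. The algorithm makes 8 recursive calls at each level.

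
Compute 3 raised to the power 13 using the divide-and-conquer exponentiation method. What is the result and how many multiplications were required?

Computing 3^13 by squaring (build up from 3^1; each line after the first costs one multiplication):

3^1 = 3
3^2 = (3^1)^2 = 3^2 = 9
3^3 = 3 * 3^2 = 3 * 9 = 27
3^6 = (3^3)^2 = 27^2 = 729
3^12 = (3^6)^2 = 729^2 = 531441
3^13 = 3 * 3^12 = 3 * 531441 = 1594323

Result: 1594323
Multiplications needed: 5 (5 lines after 3^1)

3^13 = 1594323. Using exponentiation by squaring, this requires 5 multiplications. The key idea: if the exponent is even, square the half-power; if odd, multiply by the base once.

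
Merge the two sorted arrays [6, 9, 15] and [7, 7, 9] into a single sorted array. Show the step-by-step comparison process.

Merging process:

Compare 6 vs 7: take 6 from left. Merged: [6]
Compare 9 vs 7: take 7 from right. Merged: [6, 7]
Compare 9 vs 7: take 7 from right. Merged: [6, 7, 7]
Compare 9 vs 9: take 9 from left. Merged: [6, 7, 7, 9]
Compare 15 vs 9: take 9 from right. Merged: [6, 7, 7, 9, 9]
Append remaining from left: [15]. Merged: [6, 7, 7, 9, 9, 15]

Final merged array: [6, 7, 7, 9, 9, 15]
Total comparisons: 5

The merged array is [6, 7, 7, 9, 9, 15], requiring 5 comparisons. The merge step runs in O(n) time where n is the total number of elements.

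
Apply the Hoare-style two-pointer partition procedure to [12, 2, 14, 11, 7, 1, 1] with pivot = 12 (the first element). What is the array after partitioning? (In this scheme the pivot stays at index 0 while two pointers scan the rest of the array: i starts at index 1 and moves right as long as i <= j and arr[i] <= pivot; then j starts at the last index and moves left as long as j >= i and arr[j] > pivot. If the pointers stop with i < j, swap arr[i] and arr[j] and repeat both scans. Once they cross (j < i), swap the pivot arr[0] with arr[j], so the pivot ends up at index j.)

Hoare-style two-pointer partition with pivot = 12:

Initial array: [12, 2, 14, 11, 7, 1, 1]

Pointers start at i = 1, j = 6.
i stops at index 2 (arr[2]=14 > 12), j stops at index 6 (arr[6]=1 <= 12): swap arr[2] and arr[6], array becomes [12, 2, 1, 11, 7, 1, 14]
i ends at 6, j ends at 5: the pointers have crossed (j < i), so scanning stops.

Swap pivot arr[0] with arr[5] to place pivot at position 5: [1, 2, 1, 11, 7, 12, 14]
Pivot position: 5

After partitioning with pivot 12, the array becomes [1, 2, 1, 11, 7, 12, 14]. The pivot is placed at index 5. All elements to the left of the pivot are <= 12, and all elements to the right are > 12.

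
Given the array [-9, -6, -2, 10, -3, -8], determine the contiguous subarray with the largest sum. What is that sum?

Using Kadane's algorithm on [-9, -6, -2, 10, -3, -8]:

Scanning through the array:
Position 1 (value -6): max_ending_here = -6, max_so_far = -6
Position 2 (value -2): max_ending_here = -2, max_so_far = -2
Position 3 (value 10): max_ending_here = 10, max_so_far = 10
Position 4 (value -3): max_ending_here = 7, max_so_far = 10
Position 5 (value -8): max_ending_here = -1, max_so_far = 10

Maximum subarray: [10]
Maximum sum: 10

The maximum subarray is [10] with sum 10. This subarray runs from index 3 to index 3.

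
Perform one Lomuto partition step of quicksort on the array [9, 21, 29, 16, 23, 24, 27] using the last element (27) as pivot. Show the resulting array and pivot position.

Lomuto partition with pivot = 27:

Initial array: [9, 21, 29, 16, 23, 24, 27]

arr[0]=9 <= 27: swap with position 0, array becomes [9, 21, 29, 16, 23, 24, 27]
arr[1]=21 <= 27: swap with position 1, array becomes [9, 21, 29, 16, 23, 24, 27]
arr[2]=29 > 27: no swap
arr[3]=16 <= 27: swap with position 2, array becomes [9, 21, 16, 29, 23, 24, 27]
arr[4]=23 <= 27: swap with position 3, array becomes [9, 21, 16, 23, 29, 24, 27]
arr[5]=24 <= 27: swap with position 4, array becomes [9, 21, 16, 23, 24, 29, 27]

Place pivot at position 5: [9, 21, 16, 23, 24, 27, 29]
Pivot position: 5

After partitioning with pivot 27, the array becomes [9, 21, 16, 23, 24, 27, 29]. The pivot is placed at index 5. All elements to the left of the pivot are <= 27, and all elements to the right are > 27.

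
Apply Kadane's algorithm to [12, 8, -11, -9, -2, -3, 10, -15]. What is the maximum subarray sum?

Using Kadane's algorithm on [12, 8, -11, -9, -2, -3, 10, -15]:

Scanning through the array:
Position 1 (value 8): max_ending_here = 20, max_so_far = 20
Position 2 (value -11): max_ending_here = 9, max_so_far = 20
Position 3 (value -9): max_ending_here = 0, max_so_far = 20
Position 4 (value -2): max_ending_here = -2, max_so_far = 20
Position 5 (value -3): max_ending_here = -3, max_so_far = 20
Position 6 (value 10): max_ending_here = 10, max_so_far = 20
Position 7 (value -15): max_ending_here = -5, max_so_far = 20

Maximum subarray: [12, 8]
Maximum sum: 20

The maximum subarray is [12, 8] with sum 20. This subarray runs from index 0 to index 1.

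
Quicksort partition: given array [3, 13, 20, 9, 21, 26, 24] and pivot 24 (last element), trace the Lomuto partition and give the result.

Lomuto partition with pivot = 24:

Initial array: [3, 13, 20, 9, 21, 26, 24]

arr[0]=3 <= 24: swap with position 0, array becomes [3, 13, 20, 9, 21, 26, 24]
arr[1]=13 <= 24: swap with position 1, array becomes [3, 13, 20, 9, 21, 26, 24]
arr[2]=20 <= 24: swap with position 2, array becomes [3, 13, 20, 9, 21, 26, 24]
arr[3]=9 <= 24: swap with position 3, array becomes [3, 13, 20, 9, 21, 26, 24]
arr[4]=21 <= 24: swap with position 4, array becomes [3, 13, 20, 9, 21, 26, 24]
arr[5]=26 > 24: no swap

Place pivot at position 5: [3, 13, 20, 9, 21, 24, 26]
Pivot position: 5

After partitioning with pivot 24, the array becomes [3, 13, 20, 9, 21, 24, 26]. The pivot is placed at index 5. All elements to the left of the pivot are <= 24, and all elements to the right are > 24.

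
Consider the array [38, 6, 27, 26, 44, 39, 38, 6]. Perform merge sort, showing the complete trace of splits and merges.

Merge sort trace:

Split: [38, 6, 27, 26, 44, 39, 38, 6] -> [38, 6, 27, 26] and [44, 39, 38, 6]
  Split: [38, 6, 27, 26] -> [38, 6] and [27, 26]
    Split: [38, 6] -> [38] and [6]
    Merge: [38] + [6] -> [6, 38]
    Split: [27, 26] -> [27] and [26]
    Merge: [27] + [26] -> [26, 27]
  Merge: [6, 38] + [26, 27] -> [6, 26, 27, 38]
  Split: [44, 39, 38, 6] -> [44, 39] and [38, 6]
    Split: [44, 39] -> [44] and [39]
    Merge: [44] + [39] -> [39, 44]
    Split: [38, 6] -> [38] and [6]
    Merge: [38] + [6] -> [6, 38]
  Merge: [39, 44] + [6, 38] -> [6, 38, 39, 44]
Merge: [6, 26, 27, 38] + [6, 38, 39, 44] -> [6, 6, 26, 27, 38, 38, 39, 44]

Final sorted array: [6, 6, 26, 27, 38, 38, 39, 44]

The merge sort proceeds by recursively splitting the array and merging sorted halves.
After all merges, the sorted array is [6, 6, 26, 27, 38, 38, 39, 44].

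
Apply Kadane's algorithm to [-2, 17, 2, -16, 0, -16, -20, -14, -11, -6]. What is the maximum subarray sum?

Using Kadane's algorithm on [-2, 17, 2, -16, 0, -16, -20, -14, -11, -6]:

Scanning through the array:
Position 1 (value 17): max_ending_here = 17, max_so_far = 17
Position 2 (value 2): max_ending_here = 19, max_so_far = 19
Position 3 (value -16): max_ending_here = 3, max_so_far = 19
Position 4 (value 0): max_ending_here = 3, max_so_far = 19
Position 5 (value -16): max_ending_here = -13, max_so_far = 19
Position 6 (value -20): max_ending_here = -20, max_so_far = 19
Position 7 (value -14): max_ending_here = -14, max_so_far = 19
Position 8 (value -11): max_ending_here = -11, max_so_far = 19
Position 9 (value -6): max_ending_here = -6, max_so_far = 19

Maximum subarray: [17, 2]
Maximum sum: 19

The maximum subarray is [17, 2] with sum 19. This subarray runs from index 1 to index 2.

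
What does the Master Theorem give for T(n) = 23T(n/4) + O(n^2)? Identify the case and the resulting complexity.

Master Theorem for T(n) = 23T(n/4) + O(n^2):

a = 23, b = 4, c = 2
log_b(a) = log_4(23) = 2.2618

Case 1: c = 2 < log_4(23) = 2.2618
T(n) = O(n^(log_4 23))

For T(n) = 23T(n/4) + O(n^2): log_4(23) = 2.2618. This is Case 1 of the Master Theorem (c < log_b(a), work dominated by leaves), giving O(n^(log_4 23)).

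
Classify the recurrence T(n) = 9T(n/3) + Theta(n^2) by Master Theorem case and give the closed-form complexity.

Master Theorem for T(n) = 9T(n/3) + O(n^2):

a = 9, b = 3, c = 2
log_b(a) = log_3(9) = 2.0000

Case 2: c = 2 = log_3(9) = 2.0000
T(n) = O(n^2 log n) = O(n^2 log n)

For T(n) = 9T(n/3) + O(n^2): log_3(9) = 2.0000. This is Case 2 of the Master Theorem (c = log_b(a), equal work at all levels), giving O(n^2 log n).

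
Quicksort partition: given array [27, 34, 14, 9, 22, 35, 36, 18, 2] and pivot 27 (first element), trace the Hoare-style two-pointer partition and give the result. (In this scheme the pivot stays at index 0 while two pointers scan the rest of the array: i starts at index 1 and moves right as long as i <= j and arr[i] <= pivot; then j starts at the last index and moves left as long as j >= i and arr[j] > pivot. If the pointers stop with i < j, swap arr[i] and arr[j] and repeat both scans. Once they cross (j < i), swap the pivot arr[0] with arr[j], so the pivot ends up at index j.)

Hoare-style two-pointer partition with pivot = 27:

Initial array: [27, 34, 14, 9, 22, 35, 36, 18, 2]

Pointers start at i = 1, j = 8.
i stops at index 1 (arr[1]=34 > 27), j stops at index 8 (arr[8]=2 <= 27): swap arr[1] and arr[8], array becomes [27, 2, 14, 9, 22, 35, 36, 18, 34]
i stops at index 5 (arr[5]=35 > 27), j stops at index 7 (arr[7]=18 <= 27): swap arr[5] and arr[7], array becomes [27, 2, 14, 9, 22, 18, 36, 35, 34]
i ends at 6, j ends at 5: the pointers have crossed (j < i), so scanning stops.

Swap pivot arr[0] with arr[5] to place pivot at position 5: [18, 2, 14, 9, 22, 27, 36, 35, 34]
Pivot position: 5

After partitioning with pivot 27, the array becomes [18, 2, 14, 9, 22, 27, 36, 35, 34]. The pivot is placed at index 5. All elements to the left of the pivot are <= 27, and all elements to the right are > 27.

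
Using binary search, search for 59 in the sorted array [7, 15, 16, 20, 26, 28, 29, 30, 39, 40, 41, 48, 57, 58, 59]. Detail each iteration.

Binary search for 59 in [7, 15, 16, 20, 26, 28, 29, 30, 39, 40, 41, 48, 57, 58, 59]:

lo=0, hi=14, mid=7, arr[mid]=30 -> 30 < 59, search right half
lo=8, hi=14, mid=11, arr[mid]=48 -> 48 < 59, search right half
lo=12, hi=14, mid=13, arr[mid]=58 -> 58 < 59, search right half
lo=14, hi=14, mid=14, arr[mid]=59 -> Found target at index 14!

Binary search finds 59 at index 14 after 4 comparisons. The search repeatedly halves the search space by comparing with the middle element.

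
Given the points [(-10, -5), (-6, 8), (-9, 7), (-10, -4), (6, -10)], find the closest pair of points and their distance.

Computing all pairwise distances among 5 points:

d((-10, -5), (-6, 8)) = 13.6015
d((-10, -5), (-9, 7)) = 12.0416
d((-10, -5), (-10, -4)) = 1.0 <-- minimum
d((-10, -5), (6, -10)) = 16.7631
d((-6, 8), (-9, 7)) = 3.1623
d((-6, 8), (-10, -4)) = 12.6491
d((-6, 8), (6, -10)) = 21.6333
d((-9, 7), (-10, -4)) = 11.0454
d((-9, 7), (6, -10)) = 22.6716
d((-10, -4), (6, -10)) = 17.088

Closest pair: (-10, -5) and (-10, -4) with distance 1.0

The closest pair is (-10, -5) and (-10, -4) with Euclidean distance 1.0. For 5 points, brute-force pairwise comparison is shown above. For large n, the divide-and-conquer algorithm (sort by x, recurse on halves, check the dividing strip) achieves O(n log n).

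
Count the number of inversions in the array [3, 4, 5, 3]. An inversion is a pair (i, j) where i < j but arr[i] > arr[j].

Finding inversions in [3, 4, 5, 3]:

(1, 3): arr[1]=4 > arr[3]=3
(2, 3): arr[2]=5 > arr[3]=3

Total inversions: 2

The array has 2 inversion(s): (1,3), (2,3). Each pair (i,j) satisfies i < j and arr[i] > arr[j].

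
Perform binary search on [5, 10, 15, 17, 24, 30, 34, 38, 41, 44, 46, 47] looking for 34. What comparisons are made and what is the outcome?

Binary search for 34 in [5, 10, 15, 17, 24, 30, 34, 38, 41, 44, 46, 47]:

lo=0, hi=11, mid=5, arr[mid]=30 -> 30 < 34, search right half
lo=6, hi=11, mid=8, arr[mid]=41 -> 41 > 34, search left half
lo=6, hi=7, mid=6, arr[mid]=34 -> Found target at index 6!

Binary search finds 34 at index 6 after 3 comparisons. The search repeatedly halves the search space by comparing with the middle element.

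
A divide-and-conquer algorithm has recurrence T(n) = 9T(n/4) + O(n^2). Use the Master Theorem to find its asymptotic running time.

Master Theorem for T(n) = 9T(n/4) + O(n^2):

a = 9, b = 4, c = 2
log_b(a) = log_4(9) = 1.5850

Case 3: c = 2 > log_4(9) = 1.5850
T(n) = O(n^2) = O(n^2)

For T(n) = 9T(n/4) + O(n^2): log_4(9) = 1.5850. This is Case 3 of the Master Theorem (c > log_b(a), work dominated by root), giving O(n^2).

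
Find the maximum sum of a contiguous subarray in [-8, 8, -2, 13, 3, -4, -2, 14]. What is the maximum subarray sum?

Using Kadane's algorithm on [-8, 8, -2, 13, 3, -4, -2, 14]:

Scanning through the array:
Position 1 (value 8): max_ending_here = 8, max_so_far = 8
Position 2 (value -2): max_ending_here = 6, max_so_far = 8
Position 3 (value 13): max_ending_here = 19, max_so_far = 19
Position 4 (value 3): max_ending_here = 22, max_so_far = 22
Position 5 (value -4): max_ending_here = 18, max_so_far = 22
Position 6 (value -2): max_ending_here = 16, max_so_far = 22
Position 7 (value 14): max_ending_here = 30, max_so_far = 30

Maximum subarray: [8, -2, 13, 3, -4, -2, 14]
Maximum sum: 30

The maximum subarray is [8, -2, 13, 3, -4, -2, 14] with sum 30. This subarray runs from index 1 to index 7.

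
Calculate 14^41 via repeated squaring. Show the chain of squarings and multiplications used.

Computing 14^41 by squaring (build up from 14^1; each line after the first costs one multiplication):

14^1 = 14
14^2 = (14^1)^2 = 14^2 = 196
14^4 = (14^2)^2 = 196^2 = 38416
14^5 = 14 * 14^4 = 14 * 38416 = 537824
14^10 = (14^5)^2 = 537824^2 = 289254654976
14^20 = (14^10)^2 = 289254654976^2 = 83668255425284801560576
14^40 = (14^20)^2 = 83668255425284801560576^2 = 7000376965910699630056503868178506524997451776
14^41 = 14 * 14^40 = 14 * 7000376965910699630056503868178506524997451776 = 98005277522749794820791054154499091349964324864

Result: 98005277522749794820791054154499091349964324864
Multiplications needed: 7 (7 lines after 14^1)

14^41 = 98005277522749794820791054154499091349964324864. Using exponentiation by squaring, this requires 7 multiplications. The key idea: if the exponent is even, square the half-power; if odd, multiply by the base once.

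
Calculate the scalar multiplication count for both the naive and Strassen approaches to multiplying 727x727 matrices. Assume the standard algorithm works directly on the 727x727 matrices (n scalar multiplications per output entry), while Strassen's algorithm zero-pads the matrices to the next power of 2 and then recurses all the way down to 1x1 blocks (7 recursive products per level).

Matrix multiplication for 727x727 matrices:

Strassen's algorithm requires power-of-2 dimensions. Pad 727x727 to 1024x1024 (next power of 2).

Standard algorithm: 727^3 = 384240583 multiplications
Strassen's algorithm: 7^(log2(1024)) = 7^10 = 282475249 multiplications
Savings: 384240583 - 282475249 = 101765334 multiplications

Standard: 384240583 multiplications (727^3). Strassen: 282475249 multiplications (7^10, after padding to 1024x1024). Strassen reduces 8 recursive multiplications to 7 at each level.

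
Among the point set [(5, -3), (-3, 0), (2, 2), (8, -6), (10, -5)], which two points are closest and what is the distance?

Computing all pairwise distances among 5 points:

d((5, -3), (-3, 0)) = 8.544
d((5, -3), (2, 2)) = 5.831
d((5, -3), (8, -6)) = 4.2426
d((5, -3), (10, -5)) = 5.3852
d((-3, 0), (2, 2)) = 5.3852
d((-3, 0), (8, -6)) = 12.53
d((-3, 0), (10, -5)) = 13.9284
d((2, 2), (8, -6)) = 10.0
d((2, 2), (10, -5)) = 10.6301
d((8, -6), (10, -5)) = 2.2361 <-- minimum

Closest pair: (8, -6) and (10, -5) with distance 2.2361

The closest pair is (8, -6) and (10, -5) with Euclidean distance 2.2361. For 5 points, brute-force pairwise comparison is shown above. For large n, the divide-and-conquer algorithm (sort by x, recurse on halves, check the dividing strip) achieves O(n log n).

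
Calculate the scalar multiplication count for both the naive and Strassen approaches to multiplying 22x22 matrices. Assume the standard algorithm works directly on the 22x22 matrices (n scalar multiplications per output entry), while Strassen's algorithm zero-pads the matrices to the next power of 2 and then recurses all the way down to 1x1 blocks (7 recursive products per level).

Matrix multiplication for 22x22 matrices:

Strassen's algorithm requires power-of-2 dimensions. Pad 22x22 to 32x32 (next power of 2).

Standard algorithm: 22^3 = 10648 multiplications
Strassen's algorithm: 7^(log2(32)) = 7^5 = 16807 multiplications
Difference: 10648 - 16807 = -6159 (Strassen uses MORE here due to padding overhead — for small or just-over-power-of-2 n, padding can outweigh the per-level savings)

Standard: 10648 multiplications (22^3). Strassen: 16807 multiplications (7^5, after padding to 32x32). Strassen reduces 8 recursive multiplications to 7 at each level.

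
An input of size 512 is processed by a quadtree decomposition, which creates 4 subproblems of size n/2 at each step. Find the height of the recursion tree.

For divide and conquer with division factor 2:

Problem sizes at each level:
Level 0: 512
Level 1: 256
Level 2: 128
Level 3: 64
Level 4: 32
Level 5: 16
Level 6: 8
Level 7: 4
Level 8: 2
Level 9: 1

The root is level 0 and the size-1 base case is level 9 (the tree spans levels 0 through 9, i.e. 10 levels counting the root), so the depth is the number of divisions: log_2(512) = 9

The recursion tree depth is log_2(512) = 9. At each level, the problem size is divided by 2, so it takes 9 divisions to reduce to a base case of size 1. The algorithm makes 4 recursive calls at each level.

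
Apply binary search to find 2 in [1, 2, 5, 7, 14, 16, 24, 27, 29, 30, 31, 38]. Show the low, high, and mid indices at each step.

Binary search for 2 in [1, 2, 5, 7, 14, 16, 24, 27, 29, 30, 31, 38]:

lo=0, hi=11, mid=5, arr[mid]=16 -> 16 > 2, search left half
lo=0, hi=4, mid=2, arr[mid]=5 -> 5 > 2, search left half
lo=0, hi=1, mid=0, arr[mid]=1 -> 1 < 2, search right half
lo=1, hi=1, mid=1, arr[mid]=2 -> Found target at index 1!

Binary search finds 2 at index 1 after 4 comparisons. The search repeatedly halves the search space by comparing with the middle element.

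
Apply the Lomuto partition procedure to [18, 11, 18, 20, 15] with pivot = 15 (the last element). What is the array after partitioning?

Lomuto partition with pivot = 15:

Initial array: [18, 11, 18, 20, 15]

arr[0]=18 > 15: no swap
arr[1]=11 <= 15: swap with position 0, array becomes [11, 18, 18, 20, 15]
arr[2]=18 > 15: no swap
arr[3]=20 > 15: no swap

Place pivot at position 1: [11, 15, 18, 20, 18]
Pivot position: 1

After partitioning with pivot 15, the array becomes [11, 15, 18, 20, 18]. The pivot is placed at index 1. All elements to the left of the pivot are <= 15, and all elements to the right are > 15.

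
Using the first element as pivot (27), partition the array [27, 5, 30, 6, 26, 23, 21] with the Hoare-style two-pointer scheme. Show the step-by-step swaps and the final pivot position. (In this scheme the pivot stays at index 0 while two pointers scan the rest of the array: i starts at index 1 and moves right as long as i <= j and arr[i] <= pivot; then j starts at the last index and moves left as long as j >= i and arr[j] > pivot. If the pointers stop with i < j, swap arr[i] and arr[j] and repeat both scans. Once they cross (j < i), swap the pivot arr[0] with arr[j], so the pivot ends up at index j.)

Hoare-style two-pointer partition with pivot = 27:

Initial array: [27, 5, 30, 6, 26, 23, 21]

Pointers start at i = 1, j = 6.
i stops at index 2 (arr[2]=30 > 27), j stops at index 6 (arr[6]=21 <= 27): swap arr[2] and arr[6], array becomes [27, 5, 21, 6, 26, 23, 30]
i ends at 6, j ends at 5: the pointers have crossed (j < i), so scanning stops.

Swap pivot arr[0] with arr[5] to place pivot at position 5: [23, 5, 21, 6, 26, 27, 30]
Pivot position: 5

After partitioning with pivot 27, the array becomes [23, 5, 21, 6, 26, 27, 30]. The pivot is placed at index 5. All elements to the left of the pivot are <= 27, and all elements to the right are > 27.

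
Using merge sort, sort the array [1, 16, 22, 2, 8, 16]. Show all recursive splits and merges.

Merge sort trace:

Split: [1, 16, 22, 2, 8, 16] -> [1, 16, 22] and [2, 8, 16]
  Split: [1, 16, 22] -> [1] and [16, 22]
    Split: [16, 22] -> [16] and [22]
    Merge: [16] + [22] -> [16, 22]
  Merge: [1] + [16, 22] -> [1, 16, 22]
  Split: [2, 8, 16] -> [2] and [8, 16]
    Split: [8, 16] -> [8] and [16]
    Merge: [8] + [16] -> [8, 16]
  Merge: [2] + [8, 16] -> [2, 8, 16]
Merge: [1, 16, 22] + [2, 8, 16] -> [1, 2, 8, 16, 16, 22]

Final sorted array: [1, 2, 8, 16, 16, 22]

The merge sort proceeds by recursively splitting the array and merging sorted halves.
After all merges, the sorted array is [1, 2, 8, 16, 16, 22].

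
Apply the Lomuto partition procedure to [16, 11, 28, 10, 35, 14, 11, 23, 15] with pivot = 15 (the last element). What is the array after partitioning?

Lomuto partition with pivot = 15:

Initial array: [16, 11, 28, 10, 35, 14, 11, 23, 15]

arr[0]=16 > 15: no swap
arr[1]=11 <= 15: swap with position 0, array becomes [11, 16, 28, 10, 35, 14, 11, 23, 15]
arr[2]=28 > 15: no swap
arr[3]=10 <= 15: swap with position 1, array becomes [11, 10, 28, 16, 35, 14, 11, 23, 15]
arr[4]=35 > 15: no swap
arr[5]=14 <= 15: swap with position 2, array becomes [11, 10, 14, 16, 35, 28, 11, 23, 15]
arr[6]=11 <= 15: swap with position 3, array becomes [11, 10, 14, 11, 35, 28, 16, 23, 15]
arr[7]=23 > 15: no swap

Place pivot at position 4: [11, 10, 14, 11, 15, 28, 16, 23, 35]
Pivot position: 4

After partitioning with pivot 15, the array becomes [11, 10, 14, 11, 15, 28, 16, 23, 35]. The pivot is placed at index 4. All elements to the left of the pivot are <= 15, and all elements to the right are > 15.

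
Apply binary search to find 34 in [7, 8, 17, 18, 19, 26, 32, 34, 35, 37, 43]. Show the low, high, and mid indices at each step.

Binary search for 34 in [7, 8, 17, 18, 19, 26, 32, 34, 35, 37, 43]:

lo=0, hi=10, mid=5, arr[mid]=26 -> 26 < 34, search right half
lo=6, hi=10, mid=8, arr[mid]=35 -> 35 > 34, search left half
lo=6, hi=7, mid=6, arr[mid]=32 -> 32 < 34, search right half
lo=7, hi=7, mid=7, arr[mid]=34 -> Found target at index 7!

Binary search finds 34 at index 7 after 4 comparisons. The search repeatedly halves the search space by comparing with the middle element.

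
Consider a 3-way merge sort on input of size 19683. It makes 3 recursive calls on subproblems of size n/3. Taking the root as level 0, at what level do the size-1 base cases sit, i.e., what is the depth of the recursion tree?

For divide and conquer with division factor 3:

Problem sizes at each level:
Level 0: 19683
Level 1: 6561
Level 2: 2187
Level 3: 729
Level 4: 243
Level 5: 81
Level 6: 27
Level 7: 9
Level 8: 3
Level 9: 1

The root is level 0 and the size-1 base case is level 9 (the tree spans levels 0 through 9, i.e. 10 levels counting the root), so the depth is the number of divisions: log_3(19683) = 9

The recursion tree depth is log_3(19683) = 9. At each level, the problem size is divided by 3, so it takes 9 divisions to reduce to a base case of size 1. The algorithm makes 3 recursive calls at each level.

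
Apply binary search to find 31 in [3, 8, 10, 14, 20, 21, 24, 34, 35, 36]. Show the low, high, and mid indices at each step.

Binary search for 31 in [3, 8, 10, 14, 20, 21, 24, 34, 35, 36]:

lo=0, hi=9, mid=4, arr[mid]=20 -> 20 < 31, search right half
lo=5, hi=9, mid=7, arr[mid]=34 -> 34 > 31, search left half
lo=5, hi=6, mid=5, arr[mid]=21 -> 21 < 31, search right half
lo=6, hi=6, mid=6, arr[mid]=24 -> 24 < 31, search right half
lo=7 > hi=6, target 31 not found

Binary search determines that 31 is not in the array after 4 comparisons. The search space was exhausted without finding the target.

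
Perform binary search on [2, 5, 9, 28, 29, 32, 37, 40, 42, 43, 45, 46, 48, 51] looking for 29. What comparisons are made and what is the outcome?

Binary search for 29 in [2, 5, 9, 28, 29, 32, 37, 40, 42, 43, 45, 46, 48, 51]:

lo=0, hi=13, mid=6, arr[mid]=37 -> 37 > 29, search left half
lo=0, hi=5, mid=2, arr[mid]=9 -> 9 < 29, search right half
lo=3, hi=5, mid=4, arr[mid]=29 -> Found target at index 4!

Binary search finds 29 at index 4 after 3 comparisons. The search repeatedly halves the search space by comparing with the middle element.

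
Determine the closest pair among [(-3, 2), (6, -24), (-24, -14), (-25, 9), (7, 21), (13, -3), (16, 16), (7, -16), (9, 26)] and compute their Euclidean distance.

Computing all pairwise distances among 9 points:

d((-3, 2), (6, -24)) = 27.5136
d((-3, 2), (-24, -14)) = 26.4008
d((-3, 2), (-25, 9)) = 23.0868
d((-3, 2), (7, 21)) = 21.4709
d((-3, 2), (13, -3)) = 16.7631
d((-3, 2), (16, 16)) = 23.6008
d((-3, 2), (7, -16)) = 20.5913
d((-3, 2), (9, 26)) = 26.8328
d((6, -24), (-24, -14)) = 31.6228
d((6, -24), (-25, 9)) = 45.2769
d((6, -24), (7, 21)) = 45.0111
d((6, -24), (13, -3)) = 22.1359
d((6, -24), (16, 16)) = 41.2311
d((6, -24), (7, -16)) = 8.0623
d((6, -24), (9, 26)) = 50.0899
d((-24, -14), (-25, 9)) = 23.0217
d((-24, -14), (7, 21)) = 46.7547
d((-24, -14), (13, -3)) = 38.6005
d((-24, -14), (16, 16)) = 50.0
d((-24, -14), (7, -16)) = 31.0644
d((-24, -14), (9, 26)) = 51.8556
d((-25, 9), (7, 21)) = 34.176
d((-25, 9), (13, -3)) = 39.8497
d((-25, 9), (16, 16)) = 41.5933
d((-25, 9), (7, -16)) = 40.6079
d((-25, 9), (9, 26)) = 38.0132
d((7, 21), (13, -3)) = 24.7386
d((7, 21), (16, 16)) = 10.2956
d((7, 21), (7, -16)) = 37.0
d((7, 21), (9, 26)) = 5.3852 <-- minimum
d((13, -3), (16, 16)) = 19.2354
d((13, -3), (7, -16)) = 14.3178
d((13, -3), (9, 26)) = 29.2746
d((16, 16), (7, -16)) = 33.2415
d((16, 16), (9, 26)) = 12.2066
d((7, -16), (9, 26)) = 42.0476

Closest pair: (7, 21) and (9, 26) with distance 5.3852

The closest pair is (7, 21) and (9, 26) with Euclidean distance 5.3852. For 9 points, brute-force pairwise comparison is shown above. For large n, the divide-and-conquer algorithm (sort by x, recurse on halves, check the dividing strip) achieves O(n log n).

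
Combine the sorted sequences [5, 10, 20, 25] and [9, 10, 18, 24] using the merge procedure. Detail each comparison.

Merging process:

Compare 5 vs 9: take 5 from left. Merged: [5]
Compare 10 vs 9: take 9 from right. Merged: [5, 9]
Compare 10 vs 10: take 10 from left. Merged: [5, 9, 10]
Compare 20 vs 10: take 10 from right. Merged: [5, 9, 10, 10]
Compare 20 vs 18: take 18 from right. Merged: [5, 9, 10, 10, 18]
Compare 20 vs 24: take 20 from left. Merged: [5, 9, 10, 10, 18, 20]
Compare 25 vs 24: take 24 from right. Merged: [5, 9, 10, 10, 18, 20, 24]
Append remaining from left: [25]. Merged: [5, 9, 10, 10, 18, 20, 24, 25]

Final merged array: [5, 9, 10, 10, 18, 20, 24, 25]
Total comparisons: 7

The merged array is [5, 9, 10, 10, 18, 20, 24, 25], requiring 7 comparisons. The merge step runs in O(n) time where n is the total number of elements.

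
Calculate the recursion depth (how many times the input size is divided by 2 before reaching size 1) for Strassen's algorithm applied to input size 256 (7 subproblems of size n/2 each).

For divide and conquer with division factor 2:

Problem sizes at each level:
Level 0: 256
Level 1: 128
Level 2: 64
Level 3: 32
Level 4: 16
Level 5: 8
Level 6: 4
Level 7: 2
Level 8: 1

The root is level 0 and the size-1 base case is level 8 (the tree spans levels 0 through 8, i.e. 9 levels counting the root), so the depth is the number of divisions: log_2(256) = 8

The recursion tree depth is log_2(256) = 8. At each level, the problem size is divided by 2, so it takes 8 divisions to reduce to a base case of size 1. The algorithm makes 7 recursive calls at each level.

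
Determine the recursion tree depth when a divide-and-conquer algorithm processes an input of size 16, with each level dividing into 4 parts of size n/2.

For divide and conquer with division factor 2:

Problem sizes at each level:
Level 0: 16
Level 1: 8
Level 2: 4
Level 3: 2
Level 4: 1

The root is level 0 and the size-1 base case is level 4 (the tree spans levels 0 through 4, i.e. 5 levels counting the root), so the depth is the number of divisions: log_2(16) = 4

The recursion tree depth is log_2(16) = 4. At each level, the problem size is divided by 2, so it takes 4 divisions to reduce to a base case of size 1. The algorithm makes 4 recursive calls at each level.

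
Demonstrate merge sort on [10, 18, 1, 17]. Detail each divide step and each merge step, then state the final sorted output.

Merge sort trace:

Split: [10, 18, 1, 17] -> [10, 18] and [1, 17]
  Split: [10, 18] -> [10] and [18]
  Merge: [10] + [18] -> [10, 18]
  Split: [1, 17] -> [1] and [17]
  Merge: [1] + [17] -> [1, 17]
Merge: [10, 18] + [1, 17] -> [1, 10, 17, 18]

Final sorted array: [1, 10, 17, 18]

The merge sort proceeds by recursively splitting the array and merging sorted halves.
After all merges, the sorted array is [1, 10, 17, 18].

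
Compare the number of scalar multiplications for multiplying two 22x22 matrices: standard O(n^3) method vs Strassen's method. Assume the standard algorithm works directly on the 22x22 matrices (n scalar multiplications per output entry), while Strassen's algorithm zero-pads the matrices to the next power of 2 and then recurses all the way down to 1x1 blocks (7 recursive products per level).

Matrix multiplication for 22x22 matrices:

Strassen's algorithm requires power-of-2 dimensions. Pad 22x22 to 32x32 (next power of 2).

Standard algorithm: 22^3 = 10648 multiplications
Strassen's algorithm: 7^(log2(32)) = 7^5 = 16807 multiplications
Difference: 10648 - 16807 = -6159 (Strassen uses MORE here due to padding overhead — for small or just-over-power-of-2 n, padding can outweigh the per-level savings)

Standard: 10648 multiplications (22^3). Strassen: 16807 multiplications (7^5, after padding to 32x32). Strassen reduces 8 recursive multiplications to 7 at each level.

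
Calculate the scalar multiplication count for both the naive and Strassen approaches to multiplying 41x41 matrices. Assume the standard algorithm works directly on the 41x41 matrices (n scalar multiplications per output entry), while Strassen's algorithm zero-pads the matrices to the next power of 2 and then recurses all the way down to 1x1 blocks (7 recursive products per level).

Matrix multiplication for 41x41 matrices:

Strassen's algorithm requires power-of-2 dimensions. Pad 41x41 to 64x64 (next power of 2).

Standard algorithm: 41^3 = 68921 multiplications
Strassen's algorithm: 7^(log2(64)) = 7^6 = 117649 multiplications
Difference: 68921 - 117649 = -48728 (Strassen uses MORE here due to padding overhead — for small or just-over-power-of-2 n, padding can outweigh the per-level savings)

Standard: 68921 multiplications (41^3). Strassen: 117649 multiplications (7^6, after padding to 64x64). Strassen reduces 8 recursive multiplications to 7 at each level.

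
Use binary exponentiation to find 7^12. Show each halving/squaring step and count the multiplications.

Computing 7^12 by squaring (build up from 7^1; each line after the first costs one multiplication):

7^1 = 7
7^2 = (7^1)^2 = 7^2 = 49
7^3 = 7 * 7^2 = 7 * 49 = 343
7^6 = (7^3)^2 = 343^2 = 117649
7^12 = (7^6)^2 = 117649^2 = 13841287201

Result: 13841287201
Multiplications needed: 4 (4 lines after 7^1)

7^12 = 13841287201. Using exponentiation by squaring, this requires 4 multiplications. The key idea: if the exponent is even, square the half-power; if odd, multiply by the base once.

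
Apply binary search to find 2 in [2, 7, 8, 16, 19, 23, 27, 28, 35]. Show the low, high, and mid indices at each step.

Binary search for 2 in [2, 7, 8, 16, 19, 23, 27, 28, 35]:

lo=0, hi=8, mid=4, arr[mid]=19 -> 19 > 2, search left half
lo=0, hi=3, mid=1, arr[mid]=7 -> 7 > 2, search left half
lo=0, hi=0, mid=0, arr[mid]=2 -> Found target at index 0!

Binary search finds 2 at index 0 after 3 comparisons. The search repeatedly halves the search space by comparing with the middle element.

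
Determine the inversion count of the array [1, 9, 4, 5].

Finding inversions in [1, 9, 4, 5]:

(1, 2): arr[1]=9 > arr[2]=4
(1, 3): arr[1]=9 > arr[3]=5

Total inversions: 2

The array has 2 inversion(s): (1,2), (1,3). Each pair (i,j) satisfies i < j and arr[i] > arr[j].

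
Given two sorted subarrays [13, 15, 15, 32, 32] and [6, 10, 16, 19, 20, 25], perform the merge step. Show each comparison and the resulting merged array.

Merging process:

Compare 13 vs 6: take 6 from right. Merged: [6]
Compare 13 vs 10: take 10 from right. Merged: [6, 10]
Compare 13 vs 16: take 13 from left. Merged: [6, 10, 13]
Compare 15 vs 16: take 15 from left. Merged: [6, 10, 13, 15]
Compare 15 vs 16: take 15 from left. Merged: [6, 10, 13, 15, 15]
Compare 32 vs 16: take 16 from right. Merged: [6, 10, 13, 15, 15, 16]
Compare 32 vs 19: take 19 from right. Merged: [6, 10, 13, 15, 15, 16, 19]
Compare 32 vs 20: take 20 from right. Merged: [6, 10, 13, 15, 15, 16, 19, 20]
Compare 32 vs 25: take 25 from right. Merged: [6, 10, 13, 15, 15, 16, 19, 20, 25]
Append remaining from left: [32, 32]. Merged: [6, 10, 13, 15, 15, 16, 19, 20, 25, 32, 32]

Final merged array: [6, 10, 13, 15, 15, 16, 19, 20, 25, 32, 32]
Total comparisons: 9

The merged array is [6, 10, 13, 15, 15, 16, 19, 20, 25, 32, 32], requiring 9 comparisons. The merge step runs in O(n) time where n is the total number of elements.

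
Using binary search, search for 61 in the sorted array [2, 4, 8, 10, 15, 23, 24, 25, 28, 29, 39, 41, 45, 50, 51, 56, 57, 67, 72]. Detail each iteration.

Binary search for 61 in [2, 4, 8, 10, 15, 23, 24, 25, 28, 29, 39, 41, 45, 50, 51, 56, 57, 67, 72]:

lo=0, hi=18, mid=9, arr[mid]=29 -> 29 < 61, search right half
lo=10, hi=18, mid=14, arr[mid]=51 -> 51 < 61, search right half
lo=15, hi=18, mid=16, arr[mid]=57 -> 57 < 61, search right half
lo=17, hi=18, mid=17, arr[mid]=67 -> 67 > 61, search left half
lo=17 > hi=16, target 61 not found

Binary search determines that 61 is not in the array after 4 comparisons. The search space was exhausted without finding the target.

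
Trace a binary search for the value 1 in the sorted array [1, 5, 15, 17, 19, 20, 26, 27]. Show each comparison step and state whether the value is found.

Binary search for 1 in [1, 5, 15, 17, 19, 20, 26, 27]:

lo=0, hi=7, mid=3, arr[mid]=17 -> 17 > 1, search left half
lo=0, hi=2, mid=1, arr[mid]=5 -> 5 > 1, search left half
lo=0, hi=0, mid=0, arr[mid]=1 -> Found target at index 0!

Binary search finds 1 at index 0 after 3 comparisons. The search repeatedly halves the search space by comparing with the middle element.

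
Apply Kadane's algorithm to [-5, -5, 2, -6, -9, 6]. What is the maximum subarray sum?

Using Kadane's algorithm on [-5, -5, 2, -6, -9, 6]:

Scanning through the array:
Position 1 (value -5): max_ending_here = -5, max_so_far = -5
Position 2 (value 2): max_ending_here = 2, max_so_far = 2
Position 3 (value -6): max_ending_here = -4, max_so_far = 2
Position 4 (value -9): max_ending_here = -9, max_so_far = 2
Position 5 (value 6): max_ending_here = 6, max_so_far = 6

Maximum subarray: [6]
Maximum sum: 6

The maximum subarray is [6] with sum 6. This subarray runs from index 5 to index 5.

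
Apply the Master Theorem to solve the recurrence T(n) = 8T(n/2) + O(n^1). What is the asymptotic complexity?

Master Theorem for T(n) = 8T(n/2) + O(n^1):

a = 8, b = 2, c = 1
log_b(a) = log_2(8) = 3.0000

Case 1: c = 1 < log_2(8) = 3.0000
T(n) = O(n^(log_2 8)) = O(n^3)

For T(n) = 8T(n/2) + O(n^1): log_2(8) = 3.0000. This is Case 1 of the Master Theorem (c < log_b(a), work dominated by leaves), giving O(n^3).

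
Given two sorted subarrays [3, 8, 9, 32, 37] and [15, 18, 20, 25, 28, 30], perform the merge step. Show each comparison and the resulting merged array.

Merging process:

Compare 3 vs 15: take 3 from left. Merged: [3]
Compare 8 vs 15: take 8 from left. Merged: [3, 8]
Compare 9 vs 15: take 9 from left. Merged: [3, 8, 9]
Compare 32 vs 15: take 15 from right. Merged: [3, 8, 9, 15]
Compare 32 vs 18: take 18 from right. Merged: [3, 8, 9, 15, 18]
Compare 32 vs 20: take 20 from right. Merged: [3, 8, 9, 15, 18, 20]
Compare 32 vs 25: take 25 from right. Merged: [3, 8, 9, 15, 18, 20, 25]
Compare 32 vs 28: take 28 from right. Merged: [3, 8, 9, 15, 18, 20, 25, 28]
Compare 32 vs 30: take 30 from right. Merged: [3, 8, 9, 15, 18, 20, 25, 28, 30]
Append remaining from left: [32, 37]. Merged: [3, 8, 9, 15, 18, 20, 25, 28, 30, 32, 37]

Final merged array: [3, 8, 9, 15, 18, 20, 25, 28, 30, 32, 37]
Total comparisons: 9

The merged array is [3, 8, 9, 15, 18, 20, 25, 28, 30, 32, 37], requiring 9 comparisons. The merge step runs in O(n) time where n is the total number of elements.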